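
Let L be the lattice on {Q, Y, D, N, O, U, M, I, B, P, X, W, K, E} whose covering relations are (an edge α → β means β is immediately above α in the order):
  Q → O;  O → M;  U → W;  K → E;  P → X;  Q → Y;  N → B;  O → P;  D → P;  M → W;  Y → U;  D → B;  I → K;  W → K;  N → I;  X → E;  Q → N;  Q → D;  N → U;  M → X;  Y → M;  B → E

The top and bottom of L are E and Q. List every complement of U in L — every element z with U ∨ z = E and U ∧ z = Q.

Need z with U ∨ z = E and U ∧ z = Q.
Checking each element gives: D, P.

D, P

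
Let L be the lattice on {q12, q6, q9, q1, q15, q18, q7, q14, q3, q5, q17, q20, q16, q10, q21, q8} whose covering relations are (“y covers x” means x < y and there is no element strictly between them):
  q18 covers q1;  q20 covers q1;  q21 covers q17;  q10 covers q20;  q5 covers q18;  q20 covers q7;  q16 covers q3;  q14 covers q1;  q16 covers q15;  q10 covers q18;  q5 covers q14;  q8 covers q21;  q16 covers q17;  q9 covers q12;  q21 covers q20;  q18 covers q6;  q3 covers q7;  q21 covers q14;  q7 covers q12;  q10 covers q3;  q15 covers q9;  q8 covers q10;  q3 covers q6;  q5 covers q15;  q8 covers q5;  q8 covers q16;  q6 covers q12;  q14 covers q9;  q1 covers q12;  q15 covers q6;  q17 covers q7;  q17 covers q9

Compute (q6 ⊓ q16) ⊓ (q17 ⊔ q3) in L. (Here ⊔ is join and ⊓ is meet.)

q6

q6 ∧ q16 = q6
q17 ∨ q3 = q16
q6 ∧ q16 = q6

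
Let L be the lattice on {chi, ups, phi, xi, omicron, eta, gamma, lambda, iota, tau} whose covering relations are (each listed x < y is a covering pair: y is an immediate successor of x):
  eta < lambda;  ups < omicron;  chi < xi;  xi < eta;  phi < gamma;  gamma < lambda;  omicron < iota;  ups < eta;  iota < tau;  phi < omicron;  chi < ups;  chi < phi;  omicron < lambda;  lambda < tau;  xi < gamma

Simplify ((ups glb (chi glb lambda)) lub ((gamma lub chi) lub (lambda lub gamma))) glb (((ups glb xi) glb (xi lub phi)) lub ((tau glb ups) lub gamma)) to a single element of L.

lambda

chi ∧ lambda = chi
ups ∧ chi = chi
gamma ∨ chi = gamma
lambda ∨ gamma = lambda
gamma ∨ lambda = lambda
chi ∨ lambda = lambda
ups ∧ xi = chi
xi ∨ phi = gamma
chi ∧ gamma = chi
tau ∧ ups = ups
ups ∨ gamma = lambda
chi ∨ lambda = lambda
lambda ∧ lambda = lambda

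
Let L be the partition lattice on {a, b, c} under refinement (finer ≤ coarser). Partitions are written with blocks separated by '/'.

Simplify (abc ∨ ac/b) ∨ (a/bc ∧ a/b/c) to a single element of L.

abc ∨ ac/b = abc
a/bc ∧ a/b/c = a/b/c
abc ∨ a/b/c = abc

abc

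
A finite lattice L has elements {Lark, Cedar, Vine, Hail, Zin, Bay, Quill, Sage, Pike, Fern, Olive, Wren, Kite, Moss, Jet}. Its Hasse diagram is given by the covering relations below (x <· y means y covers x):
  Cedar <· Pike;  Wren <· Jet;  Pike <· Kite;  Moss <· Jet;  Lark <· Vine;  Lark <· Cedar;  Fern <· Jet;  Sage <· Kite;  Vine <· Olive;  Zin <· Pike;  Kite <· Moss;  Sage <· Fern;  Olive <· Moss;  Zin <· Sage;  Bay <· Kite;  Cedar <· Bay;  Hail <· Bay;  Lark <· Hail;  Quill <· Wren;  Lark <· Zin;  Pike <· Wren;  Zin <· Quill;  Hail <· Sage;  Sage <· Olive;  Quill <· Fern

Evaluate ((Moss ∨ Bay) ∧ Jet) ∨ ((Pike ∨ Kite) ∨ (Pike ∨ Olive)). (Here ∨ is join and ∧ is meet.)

Moss

Moss ∨ Bay = Moss
Moss ∧ Jet = Moss
Pike ∨ Kite = Kite
Pike ∨ Olive = Moss
Kite ∨ Moss = Moss
Moss ∨ Moss = Moss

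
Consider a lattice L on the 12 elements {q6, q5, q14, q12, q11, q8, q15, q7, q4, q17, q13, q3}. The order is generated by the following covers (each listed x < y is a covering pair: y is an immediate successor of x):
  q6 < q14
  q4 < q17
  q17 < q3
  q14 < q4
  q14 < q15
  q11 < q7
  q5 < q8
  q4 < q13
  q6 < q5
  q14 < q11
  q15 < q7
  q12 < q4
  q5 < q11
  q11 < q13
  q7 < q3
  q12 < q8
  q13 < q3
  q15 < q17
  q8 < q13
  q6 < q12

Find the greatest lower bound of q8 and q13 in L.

Common lower bounds of {q8, q13}: q12, q5, q6, q8.
The greatest among these is q8.

q8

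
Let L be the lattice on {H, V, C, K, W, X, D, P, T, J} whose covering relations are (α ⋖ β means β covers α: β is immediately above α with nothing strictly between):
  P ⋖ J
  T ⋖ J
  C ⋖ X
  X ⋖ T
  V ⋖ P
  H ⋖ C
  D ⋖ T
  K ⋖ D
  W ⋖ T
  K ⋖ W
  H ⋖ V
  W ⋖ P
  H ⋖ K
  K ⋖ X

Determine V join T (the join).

J

Common upper bounds of {V, T}: J.
The least among these is J.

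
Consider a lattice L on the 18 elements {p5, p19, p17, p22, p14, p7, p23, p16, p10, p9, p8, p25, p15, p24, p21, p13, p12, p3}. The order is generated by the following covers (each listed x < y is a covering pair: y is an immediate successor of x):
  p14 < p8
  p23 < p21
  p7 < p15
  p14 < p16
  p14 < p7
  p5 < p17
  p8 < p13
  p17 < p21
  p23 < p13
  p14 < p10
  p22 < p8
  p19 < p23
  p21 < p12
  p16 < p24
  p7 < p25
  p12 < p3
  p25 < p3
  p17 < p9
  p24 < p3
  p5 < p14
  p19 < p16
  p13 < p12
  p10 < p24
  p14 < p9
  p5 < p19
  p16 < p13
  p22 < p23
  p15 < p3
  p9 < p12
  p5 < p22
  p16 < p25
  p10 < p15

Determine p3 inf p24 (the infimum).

p24

Common lower bounds of {p3, p24}: p10, p14, p16, p19, p24, p5.
The greatest among these is p24.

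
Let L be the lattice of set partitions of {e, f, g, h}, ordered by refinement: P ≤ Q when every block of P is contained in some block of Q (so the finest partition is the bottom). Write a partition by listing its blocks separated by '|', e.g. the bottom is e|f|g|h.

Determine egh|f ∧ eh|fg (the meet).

eh|f|g

The meet (common refinement) of egh|f and eh|fg intersects blocks pairwise, giving eh|f|g.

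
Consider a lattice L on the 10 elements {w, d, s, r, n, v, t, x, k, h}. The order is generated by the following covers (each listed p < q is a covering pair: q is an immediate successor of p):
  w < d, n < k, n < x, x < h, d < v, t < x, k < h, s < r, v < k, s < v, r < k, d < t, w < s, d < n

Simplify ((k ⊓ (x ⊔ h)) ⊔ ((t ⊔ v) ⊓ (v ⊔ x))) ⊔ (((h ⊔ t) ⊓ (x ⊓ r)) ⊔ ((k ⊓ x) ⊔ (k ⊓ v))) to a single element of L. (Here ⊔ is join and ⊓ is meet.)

h

x ∨ h = h
k ∧ h = k
t ∨ v = h
v ∨ x = h
h ∧ h = h
k ∨ h = h
h ∨ t = h
x ∧ r = w
h ∧ w = w
k ∧ x = n
k ∧ v = v
n ∨ v = k
w ∨ k = k
h ∨ k = h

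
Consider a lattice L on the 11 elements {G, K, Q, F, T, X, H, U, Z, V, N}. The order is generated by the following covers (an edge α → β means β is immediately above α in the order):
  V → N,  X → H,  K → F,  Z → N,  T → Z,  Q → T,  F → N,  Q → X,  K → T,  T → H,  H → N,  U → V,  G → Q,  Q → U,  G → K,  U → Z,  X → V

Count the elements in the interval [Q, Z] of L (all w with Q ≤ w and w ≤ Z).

4

The interval [Q, Z] = {Q, T, U, Z}, which has 4 elements.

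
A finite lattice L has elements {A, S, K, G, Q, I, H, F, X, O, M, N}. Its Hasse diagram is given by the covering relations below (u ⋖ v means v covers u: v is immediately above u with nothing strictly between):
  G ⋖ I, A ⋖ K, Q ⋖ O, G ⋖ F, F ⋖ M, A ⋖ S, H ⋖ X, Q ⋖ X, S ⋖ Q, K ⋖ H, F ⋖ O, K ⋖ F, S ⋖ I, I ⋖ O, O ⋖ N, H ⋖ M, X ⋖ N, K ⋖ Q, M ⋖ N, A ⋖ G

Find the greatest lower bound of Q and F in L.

Common lower bounds of {Q, F}: A, K.
The greatest among these is K.

K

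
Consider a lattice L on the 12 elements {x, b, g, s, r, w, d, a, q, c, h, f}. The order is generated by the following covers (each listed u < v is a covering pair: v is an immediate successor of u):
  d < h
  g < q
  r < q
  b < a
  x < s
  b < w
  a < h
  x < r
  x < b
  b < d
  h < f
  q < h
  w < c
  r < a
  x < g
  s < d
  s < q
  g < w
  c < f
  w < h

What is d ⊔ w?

h

Common upper bounds of {d, w}: f, h.
The least among these is h.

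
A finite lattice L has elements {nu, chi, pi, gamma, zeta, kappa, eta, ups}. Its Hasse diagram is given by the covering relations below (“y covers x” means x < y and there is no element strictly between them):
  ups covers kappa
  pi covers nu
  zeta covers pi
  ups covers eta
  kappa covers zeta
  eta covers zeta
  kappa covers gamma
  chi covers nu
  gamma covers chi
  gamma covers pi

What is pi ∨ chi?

Common upper bounds of {pi, chi}: gamma, kappa, ups.
The least among these is gamma.

gamma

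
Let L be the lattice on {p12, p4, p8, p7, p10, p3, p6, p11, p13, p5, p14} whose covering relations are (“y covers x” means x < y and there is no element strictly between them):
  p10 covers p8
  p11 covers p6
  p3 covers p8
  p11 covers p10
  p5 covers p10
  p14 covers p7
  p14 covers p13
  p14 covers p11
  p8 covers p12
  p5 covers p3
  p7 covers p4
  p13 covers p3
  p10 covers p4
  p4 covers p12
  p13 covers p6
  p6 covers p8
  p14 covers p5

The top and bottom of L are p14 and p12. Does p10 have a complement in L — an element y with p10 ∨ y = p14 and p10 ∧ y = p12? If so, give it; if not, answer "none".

For every candidate y, either p10 ∨ y ≠ p14 or p10 ∧ y ≠ p12; no complement exists.

none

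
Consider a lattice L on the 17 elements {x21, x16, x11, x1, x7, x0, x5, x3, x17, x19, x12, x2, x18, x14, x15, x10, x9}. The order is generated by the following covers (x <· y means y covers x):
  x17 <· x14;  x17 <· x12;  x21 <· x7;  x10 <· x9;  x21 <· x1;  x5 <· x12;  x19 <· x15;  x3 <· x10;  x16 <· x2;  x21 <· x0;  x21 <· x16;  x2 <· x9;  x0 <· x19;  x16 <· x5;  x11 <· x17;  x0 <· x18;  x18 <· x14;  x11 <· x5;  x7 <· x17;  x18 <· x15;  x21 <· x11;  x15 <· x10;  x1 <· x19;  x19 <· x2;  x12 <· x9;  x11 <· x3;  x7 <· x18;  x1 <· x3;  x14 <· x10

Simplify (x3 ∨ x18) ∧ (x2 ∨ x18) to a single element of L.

x3 ∨ x18 = x10
x2 ∨ x18 = x9
x10 ∧ x9 = x10

x10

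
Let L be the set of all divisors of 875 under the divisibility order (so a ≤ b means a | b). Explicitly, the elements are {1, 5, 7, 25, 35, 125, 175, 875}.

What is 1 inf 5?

1

In the divisibility order, the meet is the greatest common divisor: gcd(1, 5) = 1.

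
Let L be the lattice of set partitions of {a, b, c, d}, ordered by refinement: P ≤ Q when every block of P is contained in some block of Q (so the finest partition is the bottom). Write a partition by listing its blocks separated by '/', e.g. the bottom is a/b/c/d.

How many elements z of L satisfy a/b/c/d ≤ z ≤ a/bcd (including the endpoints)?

5

The interval [a/b/c/d, a/bcd] = {a/b/c/d, a/b/cd, a/bc/d, a/bcd, a/bd/c}, which has 5 elements.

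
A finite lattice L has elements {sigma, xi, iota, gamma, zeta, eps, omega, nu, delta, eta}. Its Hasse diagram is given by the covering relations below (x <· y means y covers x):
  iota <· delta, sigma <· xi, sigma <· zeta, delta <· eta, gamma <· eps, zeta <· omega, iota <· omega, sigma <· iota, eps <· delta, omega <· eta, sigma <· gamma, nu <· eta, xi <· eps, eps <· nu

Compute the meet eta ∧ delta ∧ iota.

iota

Common lower bounds of {eta, delta, iota}: iota, sigma.
The greatest among these is iota.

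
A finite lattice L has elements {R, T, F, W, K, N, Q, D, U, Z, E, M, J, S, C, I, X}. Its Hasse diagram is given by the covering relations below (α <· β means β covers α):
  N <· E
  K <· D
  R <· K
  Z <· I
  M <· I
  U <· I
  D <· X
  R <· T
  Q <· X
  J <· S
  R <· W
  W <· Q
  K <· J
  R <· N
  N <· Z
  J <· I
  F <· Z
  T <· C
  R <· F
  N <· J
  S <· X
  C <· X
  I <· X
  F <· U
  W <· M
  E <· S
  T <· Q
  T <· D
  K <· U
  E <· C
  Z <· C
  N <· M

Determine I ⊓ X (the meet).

I

Common lower bounds of {I, X}: F, I, J, K, M, N, R, U, W, Z.
The greatest among these is I.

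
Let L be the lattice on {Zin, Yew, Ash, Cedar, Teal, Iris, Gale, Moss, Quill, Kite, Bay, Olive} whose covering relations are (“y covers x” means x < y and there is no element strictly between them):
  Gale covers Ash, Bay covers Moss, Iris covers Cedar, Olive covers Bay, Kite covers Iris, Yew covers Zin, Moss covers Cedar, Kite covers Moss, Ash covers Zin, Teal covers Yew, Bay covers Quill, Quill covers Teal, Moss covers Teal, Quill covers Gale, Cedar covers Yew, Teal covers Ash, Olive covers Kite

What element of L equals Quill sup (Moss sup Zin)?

Moss ∨ Zin = Moss
Quill ∨ Moss = Bay

Bay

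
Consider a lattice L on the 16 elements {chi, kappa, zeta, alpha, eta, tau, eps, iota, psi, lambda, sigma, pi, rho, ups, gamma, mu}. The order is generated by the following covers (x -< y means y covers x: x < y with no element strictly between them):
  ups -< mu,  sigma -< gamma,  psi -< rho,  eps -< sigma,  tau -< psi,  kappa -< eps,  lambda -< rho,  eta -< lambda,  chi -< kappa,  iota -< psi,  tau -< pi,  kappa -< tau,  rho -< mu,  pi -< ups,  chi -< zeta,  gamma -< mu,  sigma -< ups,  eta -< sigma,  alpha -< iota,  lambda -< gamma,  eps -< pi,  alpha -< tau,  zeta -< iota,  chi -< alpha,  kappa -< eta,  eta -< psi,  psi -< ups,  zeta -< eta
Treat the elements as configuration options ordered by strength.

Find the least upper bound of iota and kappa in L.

Common upper bounds of {iota, kappa}: mu, psi, rho, ups.
The least among these is psi.

psi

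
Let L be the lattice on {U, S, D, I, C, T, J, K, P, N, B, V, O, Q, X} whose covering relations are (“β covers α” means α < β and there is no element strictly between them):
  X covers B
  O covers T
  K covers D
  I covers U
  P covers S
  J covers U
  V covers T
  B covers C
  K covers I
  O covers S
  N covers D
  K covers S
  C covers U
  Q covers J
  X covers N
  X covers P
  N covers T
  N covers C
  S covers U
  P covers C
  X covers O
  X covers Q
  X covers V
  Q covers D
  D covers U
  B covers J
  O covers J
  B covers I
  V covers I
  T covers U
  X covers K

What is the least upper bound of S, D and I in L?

Common upper bounds of {S, D, I}: K, X.
The least among these is K.

K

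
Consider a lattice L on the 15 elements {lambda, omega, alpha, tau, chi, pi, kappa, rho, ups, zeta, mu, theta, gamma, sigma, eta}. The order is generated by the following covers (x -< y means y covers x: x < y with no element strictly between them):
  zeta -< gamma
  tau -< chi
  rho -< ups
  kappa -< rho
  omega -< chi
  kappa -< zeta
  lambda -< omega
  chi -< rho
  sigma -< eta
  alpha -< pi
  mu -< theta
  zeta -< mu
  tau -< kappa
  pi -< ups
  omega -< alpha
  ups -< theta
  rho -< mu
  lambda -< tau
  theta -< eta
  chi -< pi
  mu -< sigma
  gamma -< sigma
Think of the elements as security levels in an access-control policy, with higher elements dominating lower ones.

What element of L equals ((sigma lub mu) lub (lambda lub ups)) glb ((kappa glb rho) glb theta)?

kappa

sigma ∨ mu = sigma
lambda ∨ ups = ups
sigma ∨ ups = eta
kappa ∧ rho = kappa
kappa ∧ theta = kappa
eta ∧ kappa = kappa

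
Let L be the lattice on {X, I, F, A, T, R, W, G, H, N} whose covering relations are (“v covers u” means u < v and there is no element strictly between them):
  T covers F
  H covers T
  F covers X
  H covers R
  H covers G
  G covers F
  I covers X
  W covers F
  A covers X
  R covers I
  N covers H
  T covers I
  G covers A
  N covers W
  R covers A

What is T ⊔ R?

H

Common upper bounds of {T, R}: H, N.
The least among these is H.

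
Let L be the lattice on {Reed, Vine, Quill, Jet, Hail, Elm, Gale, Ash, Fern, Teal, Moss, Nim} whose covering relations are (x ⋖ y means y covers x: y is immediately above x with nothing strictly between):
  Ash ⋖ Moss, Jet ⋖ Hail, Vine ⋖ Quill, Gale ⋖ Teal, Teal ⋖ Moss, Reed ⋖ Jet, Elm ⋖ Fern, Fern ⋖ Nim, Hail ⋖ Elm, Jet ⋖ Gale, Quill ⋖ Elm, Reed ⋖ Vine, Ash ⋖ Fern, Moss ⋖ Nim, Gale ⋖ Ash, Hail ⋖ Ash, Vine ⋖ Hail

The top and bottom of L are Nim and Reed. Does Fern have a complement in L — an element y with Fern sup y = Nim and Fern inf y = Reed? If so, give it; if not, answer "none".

none

For every candidate y, either Fern ∨ y ≠ Nim or Fern ∧ y ≠ Reed; no complement exists.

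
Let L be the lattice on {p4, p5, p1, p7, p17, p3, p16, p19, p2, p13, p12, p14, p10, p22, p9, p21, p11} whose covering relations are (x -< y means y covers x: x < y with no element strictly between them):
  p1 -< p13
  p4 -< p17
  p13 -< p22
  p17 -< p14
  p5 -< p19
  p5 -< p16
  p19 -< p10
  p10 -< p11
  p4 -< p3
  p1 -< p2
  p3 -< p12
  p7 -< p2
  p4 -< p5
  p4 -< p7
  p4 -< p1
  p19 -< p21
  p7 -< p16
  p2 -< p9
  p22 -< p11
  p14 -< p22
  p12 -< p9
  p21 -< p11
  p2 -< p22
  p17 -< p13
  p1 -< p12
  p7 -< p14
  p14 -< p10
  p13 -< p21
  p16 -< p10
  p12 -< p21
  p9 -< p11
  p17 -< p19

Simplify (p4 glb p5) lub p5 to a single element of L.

p4 ∧ p5 = p4
p4 ∨ p5 = p5

p5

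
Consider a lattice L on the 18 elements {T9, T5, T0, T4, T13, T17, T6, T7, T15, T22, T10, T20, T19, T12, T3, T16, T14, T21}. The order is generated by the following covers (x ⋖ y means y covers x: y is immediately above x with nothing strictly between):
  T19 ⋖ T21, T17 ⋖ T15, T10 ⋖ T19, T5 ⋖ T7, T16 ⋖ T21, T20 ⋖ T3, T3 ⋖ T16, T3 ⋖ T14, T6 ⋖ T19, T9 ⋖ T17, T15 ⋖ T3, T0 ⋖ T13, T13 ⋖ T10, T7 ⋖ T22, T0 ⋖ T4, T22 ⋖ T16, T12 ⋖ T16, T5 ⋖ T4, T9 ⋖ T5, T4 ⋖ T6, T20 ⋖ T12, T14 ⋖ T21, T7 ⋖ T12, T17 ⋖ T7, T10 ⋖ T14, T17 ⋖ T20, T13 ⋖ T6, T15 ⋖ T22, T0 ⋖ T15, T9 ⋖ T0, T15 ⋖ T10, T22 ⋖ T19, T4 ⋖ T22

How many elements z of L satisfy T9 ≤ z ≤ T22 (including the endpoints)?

8

The interval [T9, T22] = {T0, T15, T17, T22, T4, T5, T7, T9}, which has 8 elements.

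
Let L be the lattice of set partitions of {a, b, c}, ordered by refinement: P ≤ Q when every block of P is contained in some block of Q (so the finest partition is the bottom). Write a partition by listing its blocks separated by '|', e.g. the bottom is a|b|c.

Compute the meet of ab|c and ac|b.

a|b|c

The meet (common refinement) of ab|c and ac|b intersects blocks pairwise, giving a|b|c.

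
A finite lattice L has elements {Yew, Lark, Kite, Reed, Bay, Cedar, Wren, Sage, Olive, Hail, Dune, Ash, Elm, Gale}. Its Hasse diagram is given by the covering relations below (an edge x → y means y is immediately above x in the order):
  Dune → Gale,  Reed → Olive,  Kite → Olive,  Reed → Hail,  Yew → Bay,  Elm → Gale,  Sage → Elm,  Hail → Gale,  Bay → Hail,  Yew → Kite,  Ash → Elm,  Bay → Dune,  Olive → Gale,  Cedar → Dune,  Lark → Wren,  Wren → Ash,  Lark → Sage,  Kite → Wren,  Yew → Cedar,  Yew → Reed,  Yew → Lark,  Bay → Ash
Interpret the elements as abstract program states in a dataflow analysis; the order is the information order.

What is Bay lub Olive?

Gale

Common upper bounds of {Bay, Olive}: Gale.
The least among these is Gale.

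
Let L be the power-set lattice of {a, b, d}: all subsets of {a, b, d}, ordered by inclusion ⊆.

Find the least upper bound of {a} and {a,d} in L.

Under ⊆, join is union: {a} ∪ {a,d} = {a,d}.

{a,d}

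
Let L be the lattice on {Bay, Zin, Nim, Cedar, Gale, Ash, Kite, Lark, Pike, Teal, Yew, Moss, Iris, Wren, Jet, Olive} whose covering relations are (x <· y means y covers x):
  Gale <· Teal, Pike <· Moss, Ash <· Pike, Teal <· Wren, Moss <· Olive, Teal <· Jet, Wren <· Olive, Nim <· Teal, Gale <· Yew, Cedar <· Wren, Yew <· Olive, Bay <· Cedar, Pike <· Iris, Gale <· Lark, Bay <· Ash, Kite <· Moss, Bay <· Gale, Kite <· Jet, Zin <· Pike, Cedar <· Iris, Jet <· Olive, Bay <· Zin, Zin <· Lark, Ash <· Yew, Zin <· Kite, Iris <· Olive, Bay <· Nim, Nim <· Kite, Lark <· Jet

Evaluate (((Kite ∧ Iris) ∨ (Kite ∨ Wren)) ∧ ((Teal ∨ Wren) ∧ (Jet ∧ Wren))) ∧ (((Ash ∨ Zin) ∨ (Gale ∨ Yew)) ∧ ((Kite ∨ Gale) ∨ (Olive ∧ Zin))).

Kite ∧ Iris = Zin
Kite ∨ Wren = Olive
Zin ∨ Olive = Olive
Teal ∨ Wren = Wren
Jet ∧ Wren = Teal
Wren ∧ Teal = Teal
Olive ∧ Teal = Teal
Ash ∨ Zin = Pike
Gale ∨ Yew = Yew
Pike ∨ Yew = Olive
Kite ∨ Gale = Jet
Olive ∧ Zin = Zin
Jet ∨ Zin = Jet
Olive ∧ Jet = Jet
Teal ∧ Jet = Teal

Teal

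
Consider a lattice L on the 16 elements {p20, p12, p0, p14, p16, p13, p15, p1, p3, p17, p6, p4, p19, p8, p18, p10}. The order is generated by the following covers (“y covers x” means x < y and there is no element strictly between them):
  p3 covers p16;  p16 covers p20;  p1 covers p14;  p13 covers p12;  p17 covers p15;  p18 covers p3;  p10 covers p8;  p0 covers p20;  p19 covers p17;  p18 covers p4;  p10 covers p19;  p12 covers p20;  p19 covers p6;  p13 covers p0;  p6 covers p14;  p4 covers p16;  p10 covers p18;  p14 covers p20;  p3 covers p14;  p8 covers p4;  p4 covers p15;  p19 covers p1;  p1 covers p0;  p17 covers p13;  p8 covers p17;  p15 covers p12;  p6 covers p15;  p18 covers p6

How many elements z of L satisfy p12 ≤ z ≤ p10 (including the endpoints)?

The interval [p12, p10] = {p10, p12, p13, p15, p17, p18, p19, p4, p6, p8}, which has 10 elements.

10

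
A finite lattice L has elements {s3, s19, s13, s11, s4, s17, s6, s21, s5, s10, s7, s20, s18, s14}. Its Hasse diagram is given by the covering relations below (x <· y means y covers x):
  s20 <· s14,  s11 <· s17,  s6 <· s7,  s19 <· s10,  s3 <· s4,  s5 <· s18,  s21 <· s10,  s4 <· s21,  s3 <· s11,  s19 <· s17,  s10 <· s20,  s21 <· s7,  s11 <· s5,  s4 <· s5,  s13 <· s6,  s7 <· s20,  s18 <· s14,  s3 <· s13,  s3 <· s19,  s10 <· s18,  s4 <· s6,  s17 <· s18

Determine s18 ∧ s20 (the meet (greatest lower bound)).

s10

Common lower bounds of {s18, s20}: s10, s19, s21, s3, s4.
The greatest among these is s10.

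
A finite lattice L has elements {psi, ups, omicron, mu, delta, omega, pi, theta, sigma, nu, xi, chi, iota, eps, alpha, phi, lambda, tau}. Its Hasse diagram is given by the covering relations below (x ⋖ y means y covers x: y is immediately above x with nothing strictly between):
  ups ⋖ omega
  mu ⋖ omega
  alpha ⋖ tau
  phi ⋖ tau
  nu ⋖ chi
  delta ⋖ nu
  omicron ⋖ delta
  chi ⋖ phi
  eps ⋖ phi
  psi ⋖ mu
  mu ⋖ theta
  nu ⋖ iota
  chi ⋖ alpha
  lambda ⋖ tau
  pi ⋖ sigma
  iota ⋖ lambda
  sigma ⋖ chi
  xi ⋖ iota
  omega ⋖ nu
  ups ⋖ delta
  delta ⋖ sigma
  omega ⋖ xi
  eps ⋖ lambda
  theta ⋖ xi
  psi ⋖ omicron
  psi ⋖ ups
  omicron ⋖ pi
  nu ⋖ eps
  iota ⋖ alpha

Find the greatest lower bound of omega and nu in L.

Common lower bounds of {omega, nu}: mu, omega, psi, ups.
The greatest among these is omega.

omega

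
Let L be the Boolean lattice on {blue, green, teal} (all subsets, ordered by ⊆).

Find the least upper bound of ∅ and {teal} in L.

Under ⊆, join is union: ∅ ∪ {teal} = {teal}.

{teal}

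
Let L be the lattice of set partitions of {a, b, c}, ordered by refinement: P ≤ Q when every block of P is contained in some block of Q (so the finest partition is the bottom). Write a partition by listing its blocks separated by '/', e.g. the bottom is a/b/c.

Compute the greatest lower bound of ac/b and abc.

ac/b

The meet (common refinement) of ac/b and abc intersects blocks pairwise, giving ac/b.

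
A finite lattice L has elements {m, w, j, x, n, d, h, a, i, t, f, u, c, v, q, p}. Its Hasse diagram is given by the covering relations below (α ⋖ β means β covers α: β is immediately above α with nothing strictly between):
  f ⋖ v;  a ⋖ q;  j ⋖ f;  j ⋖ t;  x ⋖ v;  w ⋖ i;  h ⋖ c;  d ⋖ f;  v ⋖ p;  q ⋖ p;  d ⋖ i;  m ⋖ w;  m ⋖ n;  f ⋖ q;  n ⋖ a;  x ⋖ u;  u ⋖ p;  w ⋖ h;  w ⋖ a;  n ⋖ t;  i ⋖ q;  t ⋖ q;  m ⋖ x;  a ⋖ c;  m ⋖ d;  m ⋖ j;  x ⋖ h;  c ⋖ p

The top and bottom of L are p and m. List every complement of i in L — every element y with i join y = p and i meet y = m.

u, x

Need y with i ∨ y = p and i ∧ y = m.
Checking each element gives: u, x.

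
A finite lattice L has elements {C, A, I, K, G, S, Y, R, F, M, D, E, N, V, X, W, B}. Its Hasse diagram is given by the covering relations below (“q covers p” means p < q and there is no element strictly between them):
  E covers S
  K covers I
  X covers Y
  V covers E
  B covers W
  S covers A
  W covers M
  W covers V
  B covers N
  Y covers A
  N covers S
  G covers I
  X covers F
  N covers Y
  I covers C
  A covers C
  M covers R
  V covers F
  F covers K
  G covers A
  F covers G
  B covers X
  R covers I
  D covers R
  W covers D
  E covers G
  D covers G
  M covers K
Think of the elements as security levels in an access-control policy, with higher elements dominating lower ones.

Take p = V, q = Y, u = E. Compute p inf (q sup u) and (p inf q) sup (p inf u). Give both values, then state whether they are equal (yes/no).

q sup u = B, so p inf (q sup u) = V inf B = V.
p inf q = A and p inf u = E, so (p inf q) sup (p inf u) = A sup E = E.
Equal: no.

V; E; no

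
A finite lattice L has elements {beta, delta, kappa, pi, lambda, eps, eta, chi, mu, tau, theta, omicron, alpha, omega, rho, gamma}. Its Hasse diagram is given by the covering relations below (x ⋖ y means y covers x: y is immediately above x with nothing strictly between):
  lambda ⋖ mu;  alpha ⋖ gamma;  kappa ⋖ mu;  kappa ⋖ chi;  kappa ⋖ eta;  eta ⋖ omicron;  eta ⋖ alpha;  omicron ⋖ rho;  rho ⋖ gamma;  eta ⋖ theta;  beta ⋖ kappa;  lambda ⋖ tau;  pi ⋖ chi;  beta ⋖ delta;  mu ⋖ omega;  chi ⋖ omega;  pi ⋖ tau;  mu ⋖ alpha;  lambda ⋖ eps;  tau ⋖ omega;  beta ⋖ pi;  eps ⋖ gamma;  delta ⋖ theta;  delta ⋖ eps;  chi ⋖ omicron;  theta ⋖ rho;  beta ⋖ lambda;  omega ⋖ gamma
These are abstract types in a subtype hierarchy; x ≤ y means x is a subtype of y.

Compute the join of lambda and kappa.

mu

Common upper bounds of {lambda, kappa}: alpha, gamma, mu, omega.
The least among these is mu.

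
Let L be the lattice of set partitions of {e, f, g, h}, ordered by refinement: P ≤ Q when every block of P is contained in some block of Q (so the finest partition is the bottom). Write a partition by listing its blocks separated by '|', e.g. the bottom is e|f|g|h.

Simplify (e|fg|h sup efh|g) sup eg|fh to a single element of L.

efgh

e|fg|h ∨ efh|g = efgh
efgh ∨ eg|fh = efgh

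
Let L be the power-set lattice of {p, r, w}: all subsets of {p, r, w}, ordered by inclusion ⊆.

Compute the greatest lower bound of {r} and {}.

{}

Under ⊆, meet is intersection: {r} ∩ {} = {}.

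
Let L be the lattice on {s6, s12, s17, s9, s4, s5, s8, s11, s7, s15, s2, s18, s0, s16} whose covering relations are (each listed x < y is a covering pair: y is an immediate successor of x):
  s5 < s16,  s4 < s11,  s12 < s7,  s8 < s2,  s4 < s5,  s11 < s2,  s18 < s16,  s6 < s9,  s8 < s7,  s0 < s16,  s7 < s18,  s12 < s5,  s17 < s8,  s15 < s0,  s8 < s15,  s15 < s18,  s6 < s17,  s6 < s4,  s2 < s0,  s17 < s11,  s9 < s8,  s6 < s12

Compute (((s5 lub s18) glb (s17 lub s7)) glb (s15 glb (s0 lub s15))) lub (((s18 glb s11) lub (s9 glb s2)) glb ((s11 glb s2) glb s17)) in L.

s8

s5 ∨ s18 = s16
s17 ∨ s7 = s7
s16 ∧ s7 = s7
s0 ∨ s15 = s0
s15 ∧ s0 = s15
s7 ∧ s15 = s8
s18 ∧ s11 = s17
s9 ∧ s2 = s9
s17 ∨ s9 = s8
s11 ∧ s2 = s11
s11 ∧ s17 = s17
s8 ∧ s17 = s17
s8 ∨ s17 = s8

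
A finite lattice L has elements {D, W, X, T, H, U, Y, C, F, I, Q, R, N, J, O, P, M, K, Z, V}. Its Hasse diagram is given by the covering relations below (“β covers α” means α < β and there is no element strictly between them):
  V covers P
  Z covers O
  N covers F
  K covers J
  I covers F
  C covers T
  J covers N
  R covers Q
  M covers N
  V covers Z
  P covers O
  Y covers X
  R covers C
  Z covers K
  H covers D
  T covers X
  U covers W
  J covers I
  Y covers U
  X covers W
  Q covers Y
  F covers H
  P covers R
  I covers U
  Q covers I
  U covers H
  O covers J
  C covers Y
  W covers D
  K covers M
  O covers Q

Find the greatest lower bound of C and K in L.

U

Common lower bounds of {C, K}: D, H, U, W.
The greatest among these is U.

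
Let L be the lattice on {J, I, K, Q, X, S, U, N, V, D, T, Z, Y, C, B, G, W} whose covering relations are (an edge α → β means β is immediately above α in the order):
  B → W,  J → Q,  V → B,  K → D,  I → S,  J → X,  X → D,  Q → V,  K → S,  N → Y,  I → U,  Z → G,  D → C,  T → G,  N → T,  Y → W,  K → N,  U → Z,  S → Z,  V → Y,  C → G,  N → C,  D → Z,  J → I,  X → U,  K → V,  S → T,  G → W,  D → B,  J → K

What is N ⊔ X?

Common upper bounds of {N, X}: C, G, W.
The least among these is C.

C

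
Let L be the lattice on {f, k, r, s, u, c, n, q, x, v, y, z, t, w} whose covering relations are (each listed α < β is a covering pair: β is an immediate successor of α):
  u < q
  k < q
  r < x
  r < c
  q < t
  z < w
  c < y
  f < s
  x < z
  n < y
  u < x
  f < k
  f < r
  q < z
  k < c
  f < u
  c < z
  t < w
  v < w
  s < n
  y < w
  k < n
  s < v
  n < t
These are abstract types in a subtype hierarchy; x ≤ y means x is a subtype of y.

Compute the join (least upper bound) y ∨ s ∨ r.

y

Common upper bounds of {y, s, r}: w, y.
The least among these is y.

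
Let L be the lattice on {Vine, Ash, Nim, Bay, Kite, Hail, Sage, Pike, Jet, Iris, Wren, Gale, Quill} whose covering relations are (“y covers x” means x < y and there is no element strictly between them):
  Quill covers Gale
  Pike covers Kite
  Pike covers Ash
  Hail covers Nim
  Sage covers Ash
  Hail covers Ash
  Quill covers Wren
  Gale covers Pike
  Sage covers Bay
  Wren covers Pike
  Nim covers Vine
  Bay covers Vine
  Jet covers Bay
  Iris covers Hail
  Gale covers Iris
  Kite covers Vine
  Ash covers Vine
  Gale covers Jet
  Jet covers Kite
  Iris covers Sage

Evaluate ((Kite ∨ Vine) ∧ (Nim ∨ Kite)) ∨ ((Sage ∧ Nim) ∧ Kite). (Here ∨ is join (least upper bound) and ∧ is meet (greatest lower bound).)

Kite ∨ Vine = Kite
Nim ∨ Kite = Gale
Kite ∧ Gale = Kite
Sage ∧ Nim = Vine
Vine ∧ Kite = Vine
Kite ∨ Vine = Kite

Kite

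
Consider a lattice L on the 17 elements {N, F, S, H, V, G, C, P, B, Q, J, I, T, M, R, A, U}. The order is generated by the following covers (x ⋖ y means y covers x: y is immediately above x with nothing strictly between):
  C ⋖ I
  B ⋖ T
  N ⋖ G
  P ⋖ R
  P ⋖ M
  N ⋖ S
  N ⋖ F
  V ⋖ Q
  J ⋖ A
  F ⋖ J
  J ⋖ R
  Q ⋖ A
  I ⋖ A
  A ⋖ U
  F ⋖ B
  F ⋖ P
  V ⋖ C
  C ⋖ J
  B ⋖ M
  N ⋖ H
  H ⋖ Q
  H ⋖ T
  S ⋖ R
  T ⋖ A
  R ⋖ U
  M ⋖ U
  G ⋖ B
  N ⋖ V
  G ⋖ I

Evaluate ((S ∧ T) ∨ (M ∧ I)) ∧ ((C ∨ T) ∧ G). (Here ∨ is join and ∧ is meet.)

G

S ∧ T = N
M ∧ I = G
N ∨ G = G
C ∨ T = A
A ∧ G = G
G ∧ G = G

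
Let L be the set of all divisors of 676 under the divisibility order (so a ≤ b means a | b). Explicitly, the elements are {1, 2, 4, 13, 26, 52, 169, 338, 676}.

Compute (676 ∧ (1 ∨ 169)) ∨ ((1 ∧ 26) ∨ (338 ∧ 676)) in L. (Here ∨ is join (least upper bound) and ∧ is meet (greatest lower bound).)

1 ∨ 169 = 169
676 ∧ 169 = 169
1 ∧ 26 = 1
338 ∧ 676 = 338
1 ∨ 338 = 338
169 ∨ 338 = 338

338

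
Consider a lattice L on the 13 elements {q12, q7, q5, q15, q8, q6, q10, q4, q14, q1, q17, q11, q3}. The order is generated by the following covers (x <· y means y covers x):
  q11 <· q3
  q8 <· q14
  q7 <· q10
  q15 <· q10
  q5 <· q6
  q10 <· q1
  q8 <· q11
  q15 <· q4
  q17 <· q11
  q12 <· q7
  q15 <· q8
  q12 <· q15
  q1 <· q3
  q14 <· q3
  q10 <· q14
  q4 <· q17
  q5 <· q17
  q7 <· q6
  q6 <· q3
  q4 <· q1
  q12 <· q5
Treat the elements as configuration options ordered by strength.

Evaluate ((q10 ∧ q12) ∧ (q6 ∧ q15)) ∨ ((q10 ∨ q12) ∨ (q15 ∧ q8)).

q10

q10 ∧ q12 = q12
q6 ∧ q15 = q12
q12 ∧ q12 = q12
q10 ∨ q12 = q10
q15 ∧ q8 = q15
q10 ∨ q15 = q10
q12 ∨ q10 = q10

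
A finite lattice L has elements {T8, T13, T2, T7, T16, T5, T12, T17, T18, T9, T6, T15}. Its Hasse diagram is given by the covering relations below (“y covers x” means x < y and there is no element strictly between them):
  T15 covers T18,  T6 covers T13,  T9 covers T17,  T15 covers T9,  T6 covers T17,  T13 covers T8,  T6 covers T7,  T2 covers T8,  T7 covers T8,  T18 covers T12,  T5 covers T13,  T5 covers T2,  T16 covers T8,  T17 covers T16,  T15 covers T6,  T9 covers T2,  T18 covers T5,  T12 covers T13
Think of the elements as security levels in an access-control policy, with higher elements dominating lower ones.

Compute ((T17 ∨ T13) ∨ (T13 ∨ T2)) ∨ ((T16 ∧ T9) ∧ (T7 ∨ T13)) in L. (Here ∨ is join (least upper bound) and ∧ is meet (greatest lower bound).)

T15

T17 ∨ T13 = T6
T13 ∨ T2 = T5
T6 ∨ T5 = T15
T16 ∧ T9 = T16
T7 ∨ T13 = T6
T16 ∧ T6 = T16
T15 ∨ T16 = T15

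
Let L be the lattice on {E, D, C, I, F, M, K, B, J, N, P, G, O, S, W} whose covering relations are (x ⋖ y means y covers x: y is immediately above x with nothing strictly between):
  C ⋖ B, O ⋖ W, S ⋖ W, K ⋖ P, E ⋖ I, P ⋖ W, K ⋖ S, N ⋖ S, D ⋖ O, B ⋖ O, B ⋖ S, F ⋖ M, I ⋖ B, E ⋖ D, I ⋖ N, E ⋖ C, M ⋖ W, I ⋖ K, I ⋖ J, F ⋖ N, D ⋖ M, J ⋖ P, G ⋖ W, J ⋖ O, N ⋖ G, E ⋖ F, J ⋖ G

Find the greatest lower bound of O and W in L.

O

Common lower bounds of {O, W}: B, C, D, E, I, J, O.
The greatest among these is O.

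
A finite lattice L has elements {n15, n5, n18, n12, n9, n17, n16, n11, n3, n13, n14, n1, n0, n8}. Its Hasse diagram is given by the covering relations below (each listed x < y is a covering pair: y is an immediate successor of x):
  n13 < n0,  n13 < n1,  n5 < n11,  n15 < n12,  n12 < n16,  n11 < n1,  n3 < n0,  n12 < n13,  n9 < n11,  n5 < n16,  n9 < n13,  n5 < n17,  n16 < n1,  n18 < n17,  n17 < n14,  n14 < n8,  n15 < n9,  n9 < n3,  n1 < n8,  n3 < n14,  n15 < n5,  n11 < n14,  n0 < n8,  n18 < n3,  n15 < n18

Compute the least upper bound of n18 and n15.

Common upper bounds of {n18, n15}: n0, n14, n17, n18, n3, n8.
The least among these is n18.

n18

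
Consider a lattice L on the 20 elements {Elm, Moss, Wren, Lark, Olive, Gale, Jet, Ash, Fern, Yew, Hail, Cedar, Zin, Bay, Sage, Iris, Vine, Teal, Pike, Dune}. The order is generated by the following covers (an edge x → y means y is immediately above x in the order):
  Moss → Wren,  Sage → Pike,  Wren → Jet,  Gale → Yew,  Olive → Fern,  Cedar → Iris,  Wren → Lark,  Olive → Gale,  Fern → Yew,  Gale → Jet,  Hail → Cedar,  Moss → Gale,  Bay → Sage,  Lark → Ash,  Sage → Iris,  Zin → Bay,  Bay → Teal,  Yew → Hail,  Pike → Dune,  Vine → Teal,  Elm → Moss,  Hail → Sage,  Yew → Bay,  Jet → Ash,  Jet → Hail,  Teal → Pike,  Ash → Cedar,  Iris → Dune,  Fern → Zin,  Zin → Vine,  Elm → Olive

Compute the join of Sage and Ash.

Iris

Common upper bounds of {Sage, Ash}: Dune, Iris.
The least among these is Iris.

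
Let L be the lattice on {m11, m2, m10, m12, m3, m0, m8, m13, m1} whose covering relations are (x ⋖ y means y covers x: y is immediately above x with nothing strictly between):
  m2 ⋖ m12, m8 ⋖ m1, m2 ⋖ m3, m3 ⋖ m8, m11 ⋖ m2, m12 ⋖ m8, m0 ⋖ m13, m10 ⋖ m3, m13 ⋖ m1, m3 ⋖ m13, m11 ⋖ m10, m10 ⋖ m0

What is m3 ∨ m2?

m3

Common upper bounds of {m3, m2}: m1, m13, m3, m8.
The least among these is m3.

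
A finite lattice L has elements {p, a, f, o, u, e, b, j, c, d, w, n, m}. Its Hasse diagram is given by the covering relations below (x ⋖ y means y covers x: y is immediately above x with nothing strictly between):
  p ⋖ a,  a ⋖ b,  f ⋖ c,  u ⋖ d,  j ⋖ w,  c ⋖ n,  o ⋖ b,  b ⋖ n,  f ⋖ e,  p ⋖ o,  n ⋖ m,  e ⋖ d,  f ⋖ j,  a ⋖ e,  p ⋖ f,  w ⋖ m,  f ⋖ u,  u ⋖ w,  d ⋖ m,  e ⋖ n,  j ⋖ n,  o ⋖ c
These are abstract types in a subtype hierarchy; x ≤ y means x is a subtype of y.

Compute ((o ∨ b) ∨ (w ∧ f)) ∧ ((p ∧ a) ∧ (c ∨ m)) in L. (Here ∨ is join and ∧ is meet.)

o ∨ b = b
w ∧ f = f
b ∨ f = n
p ∧ a = p
c ∨ m = m
p ∧ m = p
n ∧ p = p

p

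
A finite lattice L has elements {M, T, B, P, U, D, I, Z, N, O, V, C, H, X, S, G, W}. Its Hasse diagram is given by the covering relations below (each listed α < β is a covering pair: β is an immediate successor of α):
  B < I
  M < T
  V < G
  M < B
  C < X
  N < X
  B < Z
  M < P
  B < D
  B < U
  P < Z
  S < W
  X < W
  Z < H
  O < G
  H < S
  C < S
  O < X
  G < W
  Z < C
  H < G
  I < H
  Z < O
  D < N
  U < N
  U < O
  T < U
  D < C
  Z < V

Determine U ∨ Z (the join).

Common upper bounds of {U, Z}: G, O, W, X.
The least among these is O.

O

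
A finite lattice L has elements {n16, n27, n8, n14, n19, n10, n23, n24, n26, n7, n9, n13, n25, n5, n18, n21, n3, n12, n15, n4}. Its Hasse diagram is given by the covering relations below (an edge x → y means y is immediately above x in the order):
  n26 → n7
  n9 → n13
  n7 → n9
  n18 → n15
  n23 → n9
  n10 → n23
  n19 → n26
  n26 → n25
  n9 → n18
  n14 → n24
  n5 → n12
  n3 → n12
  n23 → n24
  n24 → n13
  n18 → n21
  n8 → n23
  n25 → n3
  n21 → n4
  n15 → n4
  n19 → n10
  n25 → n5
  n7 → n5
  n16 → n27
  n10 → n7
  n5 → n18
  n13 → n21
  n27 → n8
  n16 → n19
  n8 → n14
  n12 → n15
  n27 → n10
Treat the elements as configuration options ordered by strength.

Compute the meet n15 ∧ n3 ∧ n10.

n19

Common lower bounds of {n15, n3, n10}: n16, n19.
The greatest among these is n19.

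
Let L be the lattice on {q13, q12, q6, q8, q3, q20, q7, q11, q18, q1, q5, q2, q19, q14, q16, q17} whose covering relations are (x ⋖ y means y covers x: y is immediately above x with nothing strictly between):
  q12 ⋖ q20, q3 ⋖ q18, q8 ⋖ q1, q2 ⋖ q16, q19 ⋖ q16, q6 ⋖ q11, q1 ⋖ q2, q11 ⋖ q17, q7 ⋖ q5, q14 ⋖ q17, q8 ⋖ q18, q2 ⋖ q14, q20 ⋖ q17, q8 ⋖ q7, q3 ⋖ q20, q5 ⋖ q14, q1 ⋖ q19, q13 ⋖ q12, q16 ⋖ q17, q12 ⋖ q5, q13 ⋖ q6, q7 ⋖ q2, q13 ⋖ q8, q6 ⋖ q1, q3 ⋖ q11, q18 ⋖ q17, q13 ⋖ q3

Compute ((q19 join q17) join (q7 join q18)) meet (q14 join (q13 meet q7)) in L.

q19 ∨ q17 = q17
q7 ∨ q18 = q17
q17 ∨ q17 = q17
q13 ∧ q7 = q13
q14 ∨ q13 = q14
q17 ∧ q14 = q14

q14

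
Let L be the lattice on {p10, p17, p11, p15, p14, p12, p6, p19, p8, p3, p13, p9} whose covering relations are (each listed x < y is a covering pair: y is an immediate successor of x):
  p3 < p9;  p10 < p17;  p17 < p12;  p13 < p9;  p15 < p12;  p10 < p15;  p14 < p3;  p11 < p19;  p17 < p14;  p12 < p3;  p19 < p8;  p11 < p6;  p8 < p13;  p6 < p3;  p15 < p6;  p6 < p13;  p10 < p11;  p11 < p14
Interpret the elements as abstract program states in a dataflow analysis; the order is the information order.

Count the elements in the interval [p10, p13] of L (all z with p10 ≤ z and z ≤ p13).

7

The interval [p10, p13] = {p10, p11, p13, p15, p19, p6, p8}, which has 7 elements.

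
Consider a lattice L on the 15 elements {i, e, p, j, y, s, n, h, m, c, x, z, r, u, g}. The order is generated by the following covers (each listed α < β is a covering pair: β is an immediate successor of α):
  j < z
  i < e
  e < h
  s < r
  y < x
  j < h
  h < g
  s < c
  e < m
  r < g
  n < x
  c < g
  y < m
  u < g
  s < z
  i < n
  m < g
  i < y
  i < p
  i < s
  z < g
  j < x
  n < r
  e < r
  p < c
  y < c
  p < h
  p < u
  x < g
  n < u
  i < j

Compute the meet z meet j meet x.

j

Common lower bounds of {z, j, x}: i, j.
The greatest among these is j.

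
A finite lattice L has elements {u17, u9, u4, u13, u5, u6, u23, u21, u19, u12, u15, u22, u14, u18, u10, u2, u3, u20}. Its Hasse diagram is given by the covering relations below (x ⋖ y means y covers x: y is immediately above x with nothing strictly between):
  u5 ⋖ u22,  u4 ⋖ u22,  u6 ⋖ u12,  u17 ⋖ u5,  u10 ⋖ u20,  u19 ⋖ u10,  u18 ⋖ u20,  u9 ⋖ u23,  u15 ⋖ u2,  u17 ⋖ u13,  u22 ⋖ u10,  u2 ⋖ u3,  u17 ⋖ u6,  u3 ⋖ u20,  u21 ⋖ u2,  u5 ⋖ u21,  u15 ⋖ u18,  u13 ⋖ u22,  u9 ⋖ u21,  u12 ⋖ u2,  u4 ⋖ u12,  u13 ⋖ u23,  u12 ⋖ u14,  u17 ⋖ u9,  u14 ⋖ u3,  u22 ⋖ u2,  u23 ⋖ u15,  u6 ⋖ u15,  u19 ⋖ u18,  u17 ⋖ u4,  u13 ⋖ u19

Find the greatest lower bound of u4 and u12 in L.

u4

Common lower bounds of {u4, u12}: u17, u4.
The greatest among these is u4.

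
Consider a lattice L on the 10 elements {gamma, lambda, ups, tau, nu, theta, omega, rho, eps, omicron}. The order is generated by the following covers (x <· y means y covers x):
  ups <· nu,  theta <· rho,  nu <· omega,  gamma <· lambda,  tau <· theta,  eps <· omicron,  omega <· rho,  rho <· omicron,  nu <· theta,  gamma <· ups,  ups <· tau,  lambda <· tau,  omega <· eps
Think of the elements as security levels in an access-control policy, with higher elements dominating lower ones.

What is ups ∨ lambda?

Common upper bounds of {ups, lambda}: omicron, rho, tau, theta.
The least among these is tau.

tau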